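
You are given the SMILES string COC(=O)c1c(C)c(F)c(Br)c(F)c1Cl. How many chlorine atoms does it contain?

Scan the SMILES for Cl atoms (remember two-letter symbols like Cl and Br are single atoms).
Chlorine count: 1.

1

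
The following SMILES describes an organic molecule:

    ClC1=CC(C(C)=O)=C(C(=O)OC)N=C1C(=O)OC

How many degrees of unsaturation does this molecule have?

7

Molecular formula: C11H10ClNO5.
DoU = (2C + 2 + N − H − X) / 2, where X is the halogen count and O/S are ignored.
    = (2·11 + 2 + 1 − 10 − 1) / 2 = 14 / 2 = 7.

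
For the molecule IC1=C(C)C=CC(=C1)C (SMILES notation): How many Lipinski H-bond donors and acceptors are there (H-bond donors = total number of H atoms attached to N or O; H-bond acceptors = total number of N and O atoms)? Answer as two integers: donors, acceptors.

0, 0

Donors: find every N or O and count the H atoms it carries.
  (no N or O atoms present)
Lipinski HBD = 0.
Acceptors: N atoms = 0, O atoms = 0 → HBA = 0.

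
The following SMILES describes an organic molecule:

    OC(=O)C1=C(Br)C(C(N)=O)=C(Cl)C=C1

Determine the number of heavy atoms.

14

Every atom symbol written in the SMILES (organic subset) is one heavy atom; implicit H are not written.
Heavy atoms by element → Br:1, C:8, Cl:1, N:1, O:3.
Total: 14.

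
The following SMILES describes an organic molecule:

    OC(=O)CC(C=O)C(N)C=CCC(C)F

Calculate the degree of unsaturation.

Degree of unsaturation = (number of rings) + (number of π bonds).
Ring closures in the SMILES: 0.
π bonds: 3 double bonds (each 1 DoU) → 3 DoU from unsaturation.
Total DoU = 0 + 3 = 3.

3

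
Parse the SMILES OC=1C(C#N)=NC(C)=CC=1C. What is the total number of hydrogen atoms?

8

Walk through each heavy atom and fill implicit hydrogens from standard valence (C 4, N 3, O 2, S 2, halogen 1):
  atom 1: O, bond orders sum to 1 (valence 2) → 1 H
  atom 2: C, bond orders sum to 4 (valence 4) → 0 H
  atom 3: C, bond orders sum to 4 (valence 4) → 0 H
  atom 4: C, bond orders sum to 4 (valence 4) → 0 H
  atom 5: N, bond orders sum to 3 (valence 3) → 0 H
  atom 6: N, bond orders sum to 3 (valence 3) → 0 H
  atom 7: C, bond orders sum to 4 (valence 4) → 0 H
  atom 8: C, bond orders sum to 1 (valence 4) → 3 H
  atom 9: C, bond orders sum to 3 (valence 4) → 1 H
  atom 10: C, bond orders sum to 4 (valence 4) → 0 H
  atom 11: C, bond orders sum to 1 (valence 4) → 3 H
Total hydrogens: 8.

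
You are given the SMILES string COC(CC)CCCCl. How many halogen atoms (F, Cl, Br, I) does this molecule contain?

Halogen atoms appear at heavy-atom position 9 (1×Cl).
Other groups present: 1 ether.
Halogen count: 1.

1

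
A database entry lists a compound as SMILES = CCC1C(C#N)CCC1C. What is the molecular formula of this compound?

Walk through each heavy atom and fill implicit hydrogens from standard valence (C 4, N 3, O 2, S 2, halogen 1):
  atom 1: C, bond orders sum to 1 (valence 4) → 3 H
  atom 2: C, bond orders sum to 2 (valence 4) → 2 H
  atom 3: C, bond orders sum to 3 (valence 4) → 1 H
  atom 4: C, bond orders sum to 3 (valence 4) → 1 H
  atom 5: C, bond orders sum to 4 (valence 4) → 0 H
  atom 6: N, bond orders sum to 3 (valence 3) → 0 H
  atom 7: C, bond orders sum to 2 (valence 4) → 2 H
  atom 8: C, bond orders sum to 2 (valence 4) → 2 H
  atom 9: C, bond orders sum to 3 (valence 4) → 1 H
  atom 10: C, bond orders sum to 1 (valence 4) → 3 H
Totals → C:9, H:15, N:1.

C9H15N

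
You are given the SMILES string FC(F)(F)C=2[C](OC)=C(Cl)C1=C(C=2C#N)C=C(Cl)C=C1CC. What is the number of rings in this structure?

2

In SMILES, each pair of matching ring-closure digits denotes one ring-closing bond; the number of such bonds equals the number of independent rings.
Ring-closure bonds here: 2.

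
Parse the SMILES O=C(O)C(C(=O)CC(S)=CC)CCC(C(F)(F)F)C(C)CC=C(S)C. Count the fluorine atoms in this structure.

3

Scan the SMILES for F atoms (remember two-letter symbols like Cl and Br are single atoms).
Fluorine count: 3.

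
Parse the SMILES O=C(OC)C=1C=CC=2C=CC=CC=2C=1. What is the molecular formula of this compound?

C12H10O2

Walk through each heavy atom and fill implicit hydrogens from standard valence (C 4, N 3, O 2, S 2, halogen 1):
  atom 1: O, bond orders sum to 2 (valence 2) → 0 H
  atom 2: C, bond orders sum to 4 (valence 4) → 0 H
  atom 3: O, bond orders sum to 2 (valence 2) → 0 H
  atom 4: C, bond orders sum to 1 (valence 4) → 3 H
  atom 5: C, bond orders sum to 4 (valence 4) → 0 H
  atom 6: C, bond orders sum to 3 (valence 4) → 1 H
  atom 7: C, bond orders sum to 3 (valence 4) → 1 H
  atom 8: C, bond orders sum to 4 (valence 4) → 0 H
  atom 9: C, bond orders sum to 3 (valence 4) → 1 H
  atom 10: C, bond orders sum to 3 (valence 4) → 1 H
  atom 11: C, bond orders sum to 3 (valence 4) → 1 H
  atom 12: C, bond orders sum to 3 (valence 4) → 1 H
  atom 13: C, bond orders sum to 4 (valence 4) → 0 H
  atom 14: C, bond orders sum to 3 (valence 4) → 1 H
Totals → C:12, H:10, O:2.
In Hill order: C12H10O2.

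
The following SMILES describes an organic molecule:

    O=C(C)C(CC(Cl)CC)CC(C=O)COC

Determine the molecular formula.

C12H21ClO3

Walk through each heavy atom and fill implicit hydrogens from standard valence (C 4, N 3, O 2, S 2, halogen 1):
  atom 1: O, bond orders sum to 2 (valence 2) → 0 H
  atom 2: C, bond orders sum to 4 (valence 4) → 0 H
  atom 3: C, bond orders sum to 1 (valence 4) → 3 H
  atom 4: C, bond orders sum to 3 (valence 4) → 1 H
  atom 5: C, bond orders sum to 2 (valence 4) → 2 H
  atom 6: C, bond orders sum to 3 (valence 4) → 1 H
  atom 7: Cl (halogen, monovalent) → 0 H
  atom 8: C, bond orders sum to 2 (valence 4) → 2 H
  atom 9: C, bond orders sum to 1 (valence 4) → 3 H
  atom 10: C, bond orders sum to 2 (valence 4) → 2 H
  atom 11: C, bond orders sum to 3 (valence 4) → 1 H
  atom 12: C, bond orders sum to 3 (valence 4) → 1 H
  atom 13: O, bond orders sum to 2 (valence 2) → 0 H
  atom 14: C, bond orders sum to 2 (valence 4) → 2 H
  atom 15: O, bond orders sum to 2 (valence 2) → 0 H
  atom 16: C, bond orders sum to 1 (valence 4) → 3 H
Totals → C:12, H:21, Cl:1, O:3.
In Hill order: C12H21ClO3.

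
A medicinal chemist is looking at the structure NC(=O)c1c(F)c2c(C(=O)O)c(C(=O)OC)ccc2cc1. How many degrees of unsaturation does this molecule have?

Molecular formula: C14H10FNO5.
DoU = (2C + 2 + N − H − X) / 2, where X is the halogen count and O/S are ignored.
    = (2·14 + 2 + 1 − 10 − 1) / 2 = 20 / 2 = 10.

10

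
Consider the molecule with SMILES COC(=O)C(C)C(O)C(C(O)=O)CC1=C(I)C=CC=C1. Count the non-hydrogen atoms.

Every atom symbol written in the SMILES (organic subset) is one heavy atom; implicit H are not written.
Heavy atoms by element → C:14, I:1, O:5.
Total: 20.

20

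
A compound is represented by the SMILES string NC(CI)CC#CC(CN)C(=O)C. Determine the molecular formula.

C9H15IN2O

Walk through each heavy atom and fill implicit hydrogens from standard valence (C 4, N 3, O 2, S 2, halogen 1):
  atom 1: N, bond orders sum to 1 (valence 3) → 2 H
  atom 2: C, bond orders sum to 3 (valence 4) → 1 H
  atom 3: C, bond orders sum to 2 (valence 4) → 2 H
  atom 4: I (halogen, monovalent) → 0 H
  atom 5: C, bond orders sum to 2 (valence 4) → 2 H
  atom 6: C, bond orders sum to 4 (valence 4) → 0 H
  atom 7: C, bond orders sum to 4 (valence 4) → 0 H
  atom 8: C, bond orders sum to 3 (valence 4) → 1 H
  atom 9: C, bond orders sum to 2 (valence 4) → 2 H
  atom 10: N, bond orders sum to 1 (valence 3) → 2 H
  atom 11: C, bond orders sum to 4 (valence 4) → 0 H
  atom 12: O, bond orders sum to 2 (valence 2) → 0 H
  atom 13: C, bond orders sum to 1 (valence 4) → 3 H
Totals → C:9, H:15, I:1, N:2, O:1.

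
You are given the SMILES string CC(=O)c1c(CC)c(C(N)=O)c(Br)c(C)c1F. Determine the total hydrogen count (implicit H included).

13

Walk through each heavy atom and fill implicit hydrogens from standard valence (C 4, N 3, O 2, S 2, halogen 1); for lowercase aromatic atoms, an aromatic c carries 1 H when it has two neighbours and 0 H with three, and aromatic n carries 0 H:
  atom 1: C, bond orders sum to 1 (valence 4) → 3 H
  atom 2: C, bond orders sum to 4 (valence 4) → 0 H
  atom 3: O, bond orders sum to 2 (valence 2) → 0 H
  atom 4: aromatic c, 3 neighbours → 0 H
  atom 5: aromatic c, 3 neighbours → 0 H
  atom 6: C, bond orders sum to 2 (valence 4) → 2 H
  atom 7: C, bond orders sum to 1 (valence 4) → 3 H
  atom 8: aromatic c, 3 neighbours → 0 H
  atom 9: C, bond orders sum to 4 (valence 4) → 0 H
  atom 10: N, bond orders sum to 1 (valence 3) → 2 H
  atom 11: O, bond orders sum to 2 (valence 2) → 0 H
  atom 12: aromatic c, 3 neighbours → 0 H
  atom 13: Br (halogen, monovalent) → 0 H
  atom 14: aromatic c, 3 neighbours → 0 H
  atom 15: C, bond orders sum to 1 (valence 4) → 3 H
  atom 16: aromatic c, 3 neighbours → 0 H
  atom 17: F (halogen, monovalent) → 0 H
Total hydrogens: 13.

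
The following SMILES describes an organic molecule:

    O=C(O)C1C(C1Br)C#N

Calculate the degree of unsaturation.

Degree of unsaturation = (number of rings) + (number of π bonds).
Ring closures in the SMILES: 1.
π bonds: 1 double bond (each 1 DoU), 1 triple bond (each 2 DoU) → 3 DoU from unsaturation.
Total DoU = 1 + 3 = 4.

4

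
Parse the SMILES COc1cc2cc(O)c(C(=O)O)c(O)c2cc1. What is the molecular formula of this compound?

C12H10O5

Walk through each heavy atom and fill implicit hydrogens from standard valence (C 4, N 3, O 2, S 2, halogen 1); for lowercase aromatic atoms, an aromatic c carries 1 H when it has two neighbours and 0 H with three, and aromatic n carries 0 H:
  atom 1: C, bond orders sum to 1 (valence 4) → 3 H
  atom 2: O, bond orders sum to 2 (valence 2) → 0 H
  atom 3: aromatic c, 3 neighbours → 0 H
  atom 4: aromatic c, 2 neighbours → 1 H
  atom 5: aromatic c, 3 neighbours → 0 H
  atom 6: aromatic c, 2 neighbours → 1 H
  atom 7: aromatic c, 3 neighbours → 0 H
  atom 8: O, bond orders sum to 1 (valence 2) → 1 H
  atom 9: aromatic c, 3 neighbours → 0 H
  atom 10: C, bond orders sum to 4 (valence 4) → 0 H
  atom 11: O, bond orders sum to 2 (valence 2) → 0 H
  atom 12: O, bond orders sum to 1 (valence 2) → 1 H
  atom 13: aromatic c, 3 neighbours → 0 H
  atom 14: O, bond orders sum to 1 (valence 2) → 1 H
  atom 15: aromatic c, 3 neighbours → 0 H
  atom 16: aromatic c, 2 neighbours → 1 H
  atom 17: aromatic c, 2 neighbours → 1 H
Totals → C:12, H:10, O:5.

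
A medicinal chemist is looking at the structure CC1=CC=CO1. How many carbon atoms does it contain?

5

Count every carbon token in the SMILES (each C, including those in ring-closure positions and inside branches).
Carbon count: 5.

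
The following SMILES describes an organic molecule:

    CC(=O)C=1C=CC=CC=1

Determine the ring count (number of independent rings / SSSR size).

In SMILES, each pair of matching ring-closure digits denotes one ring-closing bond; the number of such bonds equals the number of independent rings.
Ring-closure bonds here: 1.

1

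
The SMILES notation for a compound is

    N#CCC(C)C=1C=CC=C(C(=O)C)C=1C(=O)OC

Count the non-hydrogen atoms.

Every atom symbol written in the SMILES (organic subset) is one heavy atom; implicit H are not written.
Heavy atoms by element → C:14, N:1, O:3.
Total: 18.

18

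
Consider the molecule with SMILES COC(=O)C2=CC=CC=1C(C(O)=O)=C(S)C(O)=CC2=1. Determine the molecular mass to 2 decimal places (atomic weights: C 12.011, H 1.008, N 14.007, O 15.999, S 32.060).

278.28 g/mol

First, the molecular formula is C13H10O5S (counting implicit H from valence).
  C: 13 × 12.011 = 156.143
  H: 10 × 1.008 = 10.080
  O: 5 × 15.999 = 79.995
  S: 1 × 32.060 = 32.060
Sum: 13×12.011 + 10×1.008 + 5×15.999 + 1×32.060 = 278.278 → 278.28 g/mol.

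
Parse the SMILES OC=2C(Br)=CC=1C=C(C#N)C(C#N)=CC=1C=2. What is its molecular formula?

Walk through each heavy atom and fill implicit hydrogens from standard valence (C 4, N 3, O 2, S 2, halogen 1):
  atom 1: O, bond orders sum to 1 (valence 2) → 1 H
  atom 2: C, bond orders sum to 4 (valence 4) → 0 H
  atom 3: C, bond orders sum to 4 (valence 4) → 0 H
  atom 4: Br (halogen, monovalent) → 0 H
  atom 5: C, bond orders sum to 3 (valence 4) → 1 H
  atom 6: C, bond orders sum to 4 (valence 4) → 0 H
  atom 7: C, bond orders sum to 3 (valence 4) → 1 H
  atom 8: C, bond orders sum to 4 (valence 4) → 0 H
  atom 9: C, bond orders sum to 4 (valence 4) → 0 H
  atom 10: N, bond orders sum to 3 (valence 3) → 0 H
  atom 11: C, bond orders sum to 4 (valence 4) → 0 H
  atom 12: C, bond orders sum to 4 (valence 4) → 0 H
  atom 13: N, bond orders sum to 3 (valence 3) → 0 H
  atom 14: C, bond orders sum to 3 (valence 4) → 1 H
  atom 15: C, bond orders sum to 4 (valence 4) → 0 H
  atom 16: C, bond orders sum to 3 (valence 4) → 1 H
Totals → C:12, H:5, Br:1, N:2, O:1.
In Hill order: C12H5BrN2O.

C12H5BrN2O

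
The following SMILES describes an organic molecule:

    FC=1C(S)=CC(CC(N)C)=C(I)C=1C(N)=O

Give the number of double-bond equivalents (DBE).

5

Degree of unsaturation = (number of rings) + (number of π bonds).
Ring closures in the SMILES: 1.
π bonds: 4 double bonds (each 1 DoU) → 4 DoU from unsaturation.
Total DoU = 1 + 4 = 5.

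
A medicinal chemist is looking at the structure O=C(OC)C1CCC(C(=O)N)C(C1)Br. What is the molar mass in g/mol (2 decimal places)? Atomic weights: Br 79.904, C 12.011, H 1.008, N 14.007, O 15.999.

264.12 g/mol

First, the molecular formula is C9H14BrNO3 (counting implicit H from valence).
  Br: 1 × 79.904 = 79.904
  C: 9 × 12.011 = 108.099
  H: 14 × 1.008 = 14.112
  N: 1 × 14.007 = 14.007
  O: 3 × 15.999 = 47.997
Sum: 1×79.904 + 9×12.011 + 14×1.008 + 1×14.007 + 3×15.999 = 264.119 → 264.12 g/mol.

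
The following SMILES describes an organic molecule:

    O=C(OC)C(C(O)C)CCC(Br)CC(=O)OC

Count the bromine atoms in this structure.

1

Scan the SMILES for Br atoms (remember two-letter symbols like Cl and Br are single atoms).
Bromine count: 1.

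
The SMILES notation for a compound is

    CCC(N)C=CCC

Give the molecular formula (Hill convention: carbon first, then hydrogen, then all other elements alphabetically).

Walk through each heavy atom and fill implicit hydrogens from standard valence (C 4, N 3, O 2, S 2, halogen 1):
  atom 1: C, bond orders sum to 1 (valence 4) → 3 H
  atom 2: C, bond orders sum to 2 (valence 4) → 2 H
  atom 3: C, bond orders sum to 3 (valence 4) → 1 H
  atom 4: N, bond orders sum to 1 (valence 3) → 2 H
  atom 5: C, bond orders sum to 3 (valence 4) → 1 H
  atom 6: C, bond orders sum to 3 (valence 4) → 1 H
  atom 7: C, bond orders sum to 2 (valence 4) → 2 H
  atom 8: C, bond orders sum to 1 (valence 4) → 3 H
Totals → C:7, H:15, N:1.
In Hill order: C7H15N.

C7H15N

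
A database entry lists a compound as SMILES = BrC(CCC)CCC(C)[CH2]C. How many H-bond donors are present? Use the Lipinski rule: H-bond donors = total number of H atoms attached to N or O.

Donors: find every N or O and count the H atoms it carries.
  (no N or O atoms present)
Lipinski HBD = 0.

0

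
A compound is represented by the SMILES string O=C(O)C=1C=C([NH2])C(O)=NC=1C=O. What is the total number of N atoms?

2

Scan the SMILES for N atoms (remember two-letter symbols like Cl and Br are single atoms).
Nitrogen count: 2.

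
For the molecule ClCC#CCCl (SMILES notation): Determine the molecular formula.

Walk through each heavy atom and fill implicit hydrogens from standard valence (C 4, N 3, O 2, S 2, halogen 1):
  atom 1: Cl (halogen, monovalent) → 0 H
  atom 2: C, bond orders sum to 2 (valence 4) → 2 H
  atom 3: C, bond orders sum to 4 (valence 4) → 0 H
  atom 4: C, bond orders sum to 4 (valence 4) → 0 H
  atom 5: C, bond orders sum to 2 (valence 4) → 2 H
  atom 6: Cl (halogen, monovalent) → 0 H
Totals → C:4, H:4, Cl:2.

C4H4Cl2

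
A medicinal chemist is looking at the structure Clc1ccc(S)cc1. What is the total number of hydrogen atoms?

5

Walk through each heavy atom and fill implicit hydrogens from standard valence (C 4, N 3, O 2, S 2, halogen 1); for lowercase aromatic atoms, an aromatic c carries 1 H when it has two neighbours and 0 H with three, and aromatic n carries 0 H:
  atom 1: Cl (halogen, monovalent) → 0 H
  atom 2: aromatic c, 3 neighbours → 0 H
  atom 3: aromatic c, 2 neighbours → 1 H
  atom 4: aromatic c, 2 neighbours → 1 H
  atom 5: aromatic c, 3 neighbours → 0 H
  atom 6: S, bond orders sum to 1 (valence 2) → 1 H
  atom 7: aromatic c, 2 neighbours → 1 H
  atom 8: aromatic c, 2 neighbours → 1 H
Total hydrogens: 5.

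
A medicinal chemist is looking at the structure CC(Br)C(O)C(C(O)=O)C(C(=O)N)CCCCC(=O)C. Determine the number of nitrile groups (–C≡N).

Scan the SMILES for the nitrile motif — none present.
Groups that are present: 1 amide, 1 carboxylic acid, 1 hydroxyl, 1 ketone.

0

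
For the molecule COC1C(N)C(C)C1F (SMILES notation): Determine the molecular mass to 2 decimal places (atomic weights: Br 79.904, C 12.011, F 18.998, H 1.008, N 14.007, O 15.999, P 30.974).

133.17 g/mol

First, the molecular formula is C6H12FNO (counting implicit H from valence).
  C: 6 × 12.011 = 72.066
  F: 1 × 18.998 = 18.998
  H: 12 × 1.008 = 12.096
  N: 1 × 14.007 = 14.007
  O: 1 × 15.999 = 15.999
Sum: 6×12.011 + 1×18.998 + 12×1.008 + 1×14.007 + 1×15.999 = 133.166 → 133.17 g/mol.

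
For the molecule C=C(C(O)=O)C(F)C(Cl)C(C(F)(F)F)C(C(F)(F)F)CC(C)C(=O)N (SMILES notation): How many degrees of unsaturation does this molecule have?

3

Molecular formula: C13H15ClF7NO3.
DoU = (2C + 2 + N − H − X) / 2, where X is the halogen count and O/S are ignored.
    = (2·13 + 2 + 1 − 15 − 8) / 2 = 6 / 2 = 3.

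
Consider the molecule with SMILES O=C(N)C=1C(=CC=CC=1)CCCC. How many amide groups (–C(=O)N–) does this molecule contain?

The amide motif appears at heavy-atom position 2 in the SMILES.
Amide count: 1.

1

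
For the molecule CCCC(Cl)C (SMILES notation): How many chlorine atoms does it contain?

Scan the SMILES for Cl atoms (remember two-letter symbols like Cl and Br are single atoms).
Chlorine count: 1.

1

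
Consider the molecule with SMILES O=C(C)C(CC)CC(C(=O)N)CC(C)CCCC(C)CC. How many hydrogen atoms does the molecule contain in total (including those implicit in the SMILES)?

Walk through each heavy atom and fill implicit hydrogens from standard valence (C 4, N 3, O 2, S 2, halogen 1):
  atom 1: O, bond orders sum to 2 (valence 2) → 0 H
  atom 2: C, bond orders sum to 4 (valence 4) → 0 H
  atom 3: C, bond orders sum to 1 (valence 4) → 3 H
  atom 4: C, bond orders sum to 3 (valence 4) → 1 H
  atom 5: C, bond orders sum to 2 (valence 4) → 2 H
  atom 6: C, bond orders sum to 1 (valence 4) → 3 H
  atom 7: C, bond orders sum to 2 (valence 4) → 2 H
  atom 8: C, bond orders sum to 3 (valence 4) → 1 H
  atom 9: C, bond orders sum to 4 (valence 4) → 0 H
  atom 10: O, bond orders sum to 2 (valence 2) → 0 H
  atom 11: N, bond orders sum to 1 (valence 3) → 2 H
  atom 12: C, bond orders sum to 2 (valence 4) → 2 H
  atom 13: C, bond orders sum to 3 (valence 4) → 1 H
  atom 14: C, bond orders sum to 1 (valence 4) → 3 H
  atom 15: C, bond orders sum to 2 (valence 4) → 2 H
  atom 16: C, bond orders sum to 2 (valence 4) → 2 H
  atom 17: C, bond orders sum to 2 (valence 4) → 2 H
  atom 18: C, bond orders sum to 3 (valence 4) → 1 H
  atom 19: C, bond orders sum to 1 (valence 4) → 3 H
  atom 20: C, bond orders sum to 2 (valence 4) → 2 H
  atom 21: C, bond orders sum to 1 (valence 4) → 3 H
Total hydrogens: 35.

35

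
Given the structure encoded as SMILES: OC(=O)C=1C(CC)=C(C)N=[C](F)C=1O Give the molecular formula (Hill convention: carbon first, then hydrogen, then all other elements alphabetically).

C9H10FNO3

Walk through each heavy atom and fill implicit hydrogens from standard valence (C 4, N 3, O 2, S 2, halogen 1):
  atom 1: O, bond orders sum to 1 (valence 2) → 1 H
  atom 2: C, bond orders sum to 4 (valence 4) → 0 H
  atom 3: O, bond orders sum to 2 (valence 2) → 0 H
  atom 4: C, bond orders sum to 4 (valence 4) → 0 H
  atom 5: C, bond orders sum to 4 (valence 4) → 0 H
  atom 6: C, bond orders sum to 2 (valence 4) → 2 H
  atom 7: C, bond orders sum to 1 (valence 4) → 3 H
  atom 8: C, bond orders sum to 4 (valence 4) → 0 H
  atom 9: C, bond orders sum to 1 (valence 4) → 3 H
  atom 10: N, bond orders sum to 3 (valence 3) → 0 H
  atom 11: C with explicit H count 0
  atom 12: F (halogen, monovalent) → 0 H
  atom 13: C, bond orders sum to 4 (valence 4) → 0 H
  atom 14: O, bond orders sum to 1 (valence 2) → 1 H
Totals → C:9, H:10, F:1, N:1, O:3.
In Hill order: C9H10FNO3.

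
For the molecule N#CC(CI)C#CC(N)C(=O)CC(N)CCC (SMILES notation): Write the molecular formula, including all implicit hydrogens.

C12H18IN3O

Walk through each heavy atom and fill implicit hydrogens from standard valence (C 4, N 3, O 2, S 2, halogen 1):
  atom 1: N, bond orders sum to 3 (valence 3) → 0 H
  atom 2: C, bond orders sum to 4 (valence 4) → 0 H
  atom 3: C, bond orders sum to 3 (valence 4) → 1 H
  atom 4: C, bond orders sum to 2 (valence 4) → 2 H
  atom 5: I (halogen, monovalent) → 0 H
  atom 6: C, bond orders sum to 4 (valence 4) → 0 H
  atom 7: C, bond orders sum to 4 (valence 4) → 0 H
  atom 8: C, bond orders sum to 3 (valence 4) → 1 H
  atom 9: N, bond orders sum to 1 (valence 3) → 2 H
  atom 10: C, bond orders sum to 4 (valence 4) → 0 H
  atom 11: O, bond orders sum to 2 (valence 2) → 0 H
  atom 12: C, bond orders sum to 2 (valence 4) → 2 H
  atom 13: C, bond orders sum to 3 (valence 4) → 1 H
  atom 14: N, bond orders sum to 1 (valence 3) → 2 H
  atom 15: C, bond orders sum to 2 (valence 4) → 2 H
  atom 16: C, bond orders sum to 2 (valence 4) → 2 H
  atom 17: C, bond orders sum to 1 (valence 4) → 3 H
Totals → C:12, H:18, I:1, N:3, O:1.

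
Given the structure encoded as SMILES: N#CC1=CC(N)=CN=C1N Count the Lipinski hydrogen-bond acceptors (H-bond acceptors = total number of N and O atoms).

N atoms: 4; O atoms: 0.
Lipinski HBA = 4 + 0 = 4.

4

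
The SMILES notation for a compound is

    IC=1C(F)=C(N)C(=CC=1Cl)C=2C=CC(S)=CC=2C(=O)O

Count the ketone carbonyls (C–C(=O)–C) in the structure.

0

Scan the SMILES for the ketone motif — none present.
Groups that are present: 1 carboxylic acid, 1 primary amine, 1 thiol.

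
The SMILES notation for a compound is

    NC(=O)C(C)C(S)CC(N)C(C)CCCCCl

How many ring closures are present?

0

In SMILES, each pair of matching ring-closure digits denotes one ring-closing bond; the number of such bonds equals the number of independent rings.
Ring-closure bonds here: 0.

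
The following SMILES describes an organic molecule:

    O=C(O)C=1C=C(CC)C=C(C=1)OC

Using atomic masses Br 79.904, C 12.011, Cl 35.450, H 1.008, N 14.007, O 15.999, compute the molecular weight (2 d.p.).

180.20 g/mol

First, the molecular formula is C10H12O3 (counting implicit H from valence).
  C: 10 × 12.011 = 120.110
  H: 12 × 1.008 = 12.096
  O: 3 × 15.999 = 47.997
Sum: 10×12.011 + 12×1.008 + 3×15.999 = 180.203 → 180.20 g/mol.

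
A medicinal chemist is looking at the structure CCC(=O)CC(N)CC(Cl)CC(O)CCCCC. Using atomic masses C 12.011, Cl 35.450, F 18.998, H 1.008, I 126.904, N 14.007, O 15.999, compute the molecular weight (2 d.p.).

First, the molecular formula is C14H28ClNO2 (counting implicit H from valence).
  C: 14 × 12.011 = 168.154
  Cl: 1 × 35.450 = 35.450
  H: 28 × 1.008 = 28.224
  N: 1 × 14.007 = 14.007
  O: 2 × 15.999 = 31.998
Sum: 14×12.011 + 1×35.450 + 28×1.008 + 1×14.007 + 2×15.999 = 277.833 → 277.83 g/mol.

277.83 g/mol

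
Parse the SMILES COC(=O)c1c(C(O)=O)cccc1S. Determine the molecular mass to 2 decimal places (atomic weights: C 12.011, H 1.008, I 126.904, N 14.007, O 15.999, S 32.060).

First, the molecular formula is C9H8O4S (counting implicit H from valence).
  C: 9 × 12.011 = 108.099
  H: 8 × 1.008 = 8.064
  O: 4 × 15.999 = 63.996
  S: 1 × 32.060 = 32.060
Sum: 9×12.011 + 8×1.008 + 4×15.999 + 1×32.060 = 212.219 → 212.22 g/mol.

212.22 g/mol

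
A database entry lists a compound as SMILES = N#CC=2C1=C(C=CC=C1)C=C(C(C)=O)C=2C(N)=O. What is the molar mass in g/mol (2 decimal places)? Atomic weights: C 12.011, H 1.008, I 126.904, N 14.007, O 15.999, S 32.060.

First, the molecular formula is C14H10N2O2 (counting implicit H from valence).
  C: 14 × 12.011 = 168.154
  H: 10 × 1.008 = 10.080
  N: 2 × 14.007 = 28.014
  O: 2 × 15.999 = 31.998
Sum: 14×12.011 + 10×1.008 + 2×14.007 + 2×15.999 = 238.246 → 238.25 g/mol.

238.25 g/mol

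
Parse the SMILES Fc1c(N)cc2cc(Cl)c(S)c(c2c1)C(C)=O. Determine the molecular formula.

C12H9ClFNOS

Walk through each heavy atom and fill implicit hydrogens from standard valence (C 4, N 3, O 2, S 2, halogen 1); for lowercase aromatic atoms, an aromatic c carries 1 H when it has two neighbours and 0 H with three, and aromatic n carries 0 H:
  atom 1: F (halogen, monovalent) → 0 H
  atom 2: aromatic c, 3 neighbours → 0 H
  atom 3: aromatic c, 3 neighbours → 0 H
  atom 4: N, bond orders sum to 1 (valence 3) → 2 H
  atom 5: aromatic c, 2 neighbours → 1 H
  atom 6: aromatic c, 3 neighbours → 0 H
  atom 7: aromatic c, 2 neighbours → 1 H
  atom 8: aromatic c, 3 neighbours → 0 H
  atom 9: Cl (halogen, monovalent) → 0 H
  atom 10: aromatic c, 3 neighbours → 0 H
  atom 11: S, bond orders sum to 1 (valence 2) → 1 H
  atom 12: aromatic c, 3 neighbours → 0 H
  atom 13: aromatic c, 3 neighbours → 0 H
  atom 14: aromatic c, 2 neighbours → 1 H
  atom 15: C, bond orders sum to 4 (valence 4) → 0 H
  atom 16: C, bond orders sum to 1 (valence 4) → 3 H
  atom 17: O, bond orders sum to 2 (valence 2) → 0 H
Totals → C:12, H:9, Cl:1, F:1, N:1, O:1, S:1.
In Hill order: C12H9ClFNOS.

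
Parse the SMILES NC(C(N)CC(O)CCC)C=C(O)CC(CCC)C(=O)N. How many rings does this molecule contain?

0

In SMILES, each pair of matching ring-closure digits denotes one ring-closing bond; the number of such bonds equals the number of independent rings.
Ring-closure bonds here: 0.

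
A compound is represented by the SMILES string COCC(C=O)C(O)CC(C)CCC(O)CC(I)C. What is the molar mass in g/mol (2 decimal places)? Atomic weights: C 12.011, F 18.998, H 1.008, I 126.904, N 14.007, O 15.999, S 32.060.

386.27 g/mol

First, the molecular formula is C14H27IO4 (counting implicit H from valence).
  C: 14 × 12.011 = 168.154
  H: 27 × 1.008 = 27.216
  I: 1 × 126.904 = 126.904
  O: 4 × 15.999 = 63.996
Sum: 14×12.011 + 27×1.008 + 1×126.904 + 4×15.999 = 386.270 → 386.27 g/mol.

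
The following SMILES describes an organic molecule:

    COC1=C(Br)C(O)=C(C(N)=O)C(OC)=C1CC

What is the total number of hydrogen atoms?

14

Walk through each heavy atom and fill implicit hydrogens from standard valence (C 4, N 3, O 2, S 2, halogen 1):
  atom 1: C, bond orders sum to 1 (valence 4) → 3 H
  atom 2: O, bond orders sum to 2 (valence 2) → 0 H
  atom 3: C, bond orders sum to 4 (valence 4) → 0 H
  atom 4: C, bond orders sum to 4 (valence 4) → 0 H
  atom 5: Br (halogen, monovalent) → 0 H
  atom 6: C, bond orders sum to 4 (valence 4) → 0 H
  atom 7: O, bond orders sum to 1 (valence 2) → 1 H
  atom 8: C, bond orders sum to 4 (valence 4) → 0 H
  atom 9: C, bond orders sum to 4 (valence 4) → 0 H
  atom 10: N, bond orders sum to 1 (valence 3) → 2 H
  atom 11: O, bond orders sum to 2 (valence 2) → 0 H
  atom 12: C, bond orders sum to 4 (valence 4) → 0 H
  atom 13: O, bond orders sum to 2 (valence 2) → 0 H
  atom 14: C, bond orders sum to 1 (valence 4) → 3 H
  atom 15: C, bond orders sum to 4 (valence 4) → 0 H
  atom 16: C, bond orders sum to 2 (valence 4) → 2 H
  atom 17: C, bond orders sum to 1 (valence 4) → 3 H
Total hydrogens: 14.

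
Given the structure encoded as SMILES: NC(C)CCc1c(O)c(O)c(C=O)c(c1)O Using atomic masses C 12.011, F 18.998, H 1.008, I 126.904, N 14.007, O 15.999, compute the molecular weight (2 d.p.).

First, the molecular formula is C11H15NO4 (counting implicit H from valence).
  C: 11 × 12.011 = 132.121
  H: 15 × 1.008 = 15.120
  N: 1 × 14.007 = 14.007
  O: 4 × 15.999 = 63.996
Sum: 11×12.011 + 15×1.008 + 1×14.007 + 4×15.999 = 225.244 → 225.24 g/mol.

225.24 g/mol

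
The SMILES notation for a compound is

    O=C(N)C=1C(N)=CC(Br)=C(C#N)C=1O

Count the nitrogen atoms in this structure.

3

Scan the SMILES for N atoms (remember two-letter symbols like Cl and Br are single atoms).
Nitrogen count: 3.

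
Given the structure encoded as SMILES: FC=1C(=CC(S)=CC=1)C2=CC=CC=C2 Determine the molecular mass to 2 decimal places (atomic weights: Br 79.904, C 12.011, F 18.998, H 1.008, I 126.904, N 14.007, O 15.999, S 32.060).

204.26 g/mol

First, the molecular formula is C12H9FS (counting implicit H from valence).
  C: 12 × 12.011 = 144.132
  F: 1 × 18.998 = 18.998
  H: 9 × 1.008 = 9.072
  S: 1 × 32.060 = 32.060
Sum: 12×12.011 + 1×18.998 + 9×1.008 + 1×32.060 = 204.262 → 204.26 g/mol.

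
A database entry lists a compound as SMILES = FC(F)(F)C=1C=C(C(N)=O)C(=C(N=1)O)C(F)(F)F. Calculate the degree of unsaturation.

5

Degree of unsaturation = (number of rings) + (number of π bonds).
Ring closures in the SMILES: 1.
π bonds: 4 double bonds (each 1 DoU) → 4 DoU from unsaturation.
Total DoU = 1 + 4 = 5.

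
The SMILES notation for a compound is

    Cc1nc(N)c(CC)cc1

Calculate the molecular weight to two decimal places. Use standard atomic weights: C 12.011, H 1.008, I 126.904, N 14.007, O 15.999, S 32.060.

First, the molecular formula is C8H12N2 (counting implicit H from valence).
  C: 8 × 12.011 = 96.088
  H: 12 × 1.008 = 12.096
  N: 2 × 14.007 = 28.014
Sum: 8×12.011 + 12×1.008 + 2×14.007 = 136.198 → 136.20 g/mol.

136.20 g/mol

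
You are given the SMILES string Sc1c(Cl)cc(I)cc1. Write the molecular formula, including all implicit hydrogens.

Walk through each heavy atom and fill implicit hydrogens from standard valence (C 4, N 3, O 2, S 2, halogen 1); for lowercase aromatic atoms, an aromatic c carries 1 H when it has two neighbours and 0 H with three, and aromatic n carries 0 H:
  atom 1: S, bond orders sum to 1 (valence 2) → 1 H
  atom 2: aromatic c, 3 neighbours → 0 H
  atom 3: aromatic c, 3 neighbours → 0 H
  atom 4: Cl (halogen, monovalent) → 0 H
  atom 5: aromatic c, 2 neighbours → 1 H
  atom 6: aromatic c, 3 neighbours → 0 H
  atom 7: I (halogen, monovalent) → 0 H
  atom 8: aromatic c, 2 neighbours → 1 H
  atom 9: aromatic c, 2 neighbours → 1 H
Totals → C:6, H:4, Cl:1, I:1, S:1.

C6H4ClIS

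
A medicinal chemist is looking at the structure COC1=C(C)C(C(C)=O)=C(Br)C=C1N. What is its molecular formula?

Walk through each heavy atom and fill implicit hydrogens from standard valence (C 4, N 3, O 2, S 2, halogen 1):
  atom 1: C, bond orders sum to 1 (valence 4) → 3 H
  atom 2: O, bond orders sum to 2 (valence 2) → 0 H
  atom 3: C, bond orders sum to 4 (valence 4) → 0 H
  atom 4: C, bond orders sum to 4 (valence 4) → 0 H
  atom 5: C, bond orders sum to 1 (valence 4) → 3 H
  atom 6: C, bond orders sum to 4 (valence 4) → 0 H
  atom 7: C, bond orders sum to 4 (valence 4) → 0 H
  atom 8: C, bond orders sum to 1 (valence 4) → 3 H
  atom 9: O, bond orders sum to 2 (valence 2) → 0 H
  atom 10: C, bond orders sum to 4 (valence 4) → 0 H
  atom 11: Br (halogen, monovalent) → 0 H
  atom 12: C, bond orders sum to 3 (valence 4) → 1 H
  atom 13: C, bond orders sum to 4 (valence 4) → 0 H
  atom 14: N, bond orders sum to 1 (valence 3) → 2 H
Totals → C:10, H:12, Br:1, N:1, O:2.
In Hill order: C10H12BrNO2.

C10H12BrNO2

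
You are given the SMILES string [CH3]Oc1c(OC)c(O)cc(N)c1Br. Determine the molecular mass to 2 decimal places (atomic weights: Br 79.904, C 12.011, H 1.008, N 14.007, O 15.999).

First, the molecular formula is C8H10BrNO3 (counting implicit H from valence).
  Br: 1 × 79.904 = 79.904
  C: 8 × 12.011 = 96.088
  H: 10 × 1.008 = 10.080
  N: 1 × 14.007 = 14.007
  O: 3 × 15.999 = 47.997
Sum: 1×79.904 + 8×12.011 + 10×1.008 + 1×14.007 + 3×15.999 = 248.076 → 248.08 g/mol.

248.08 g/mol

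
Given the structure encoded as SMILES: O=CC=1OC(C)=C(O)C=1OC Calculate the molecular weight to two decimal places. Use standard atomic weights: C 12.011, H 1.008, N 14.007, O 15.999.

First, the molecular formula is C7H8O4 (counting implicit H from valence).
  C: 7 × 12.011 = 84.077
  H: 8 × 1.008 = 8.064
  O: 4 × 15.999 = 63.996
Sum: 7×12.011 + 8×1.008 + 4×15.999 = 156.137 → 156.14 g/mol.

156.14 g/mol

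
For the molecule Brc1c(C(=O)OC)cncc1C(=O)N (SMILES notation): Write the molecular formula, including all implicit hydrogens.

C8H7BrN2O3

Walk through each heavy atom and fill implicit hydrogens from standard valence (C 4, N 3, O 2, S 2, halogen 1); for lowercase aromatic atoms, an aromatic c carries 1 H when it has two neighbours and 0 H with three, and aromatic n carries 0 H:
  atom 1: Br (halogen, monovalent) → 0 H
  atom 2: aromatic c, 3 neighbours → 0 H
  atom 3: aromatic c, 3 neighbours → 0 H
  atom 4: C, bond orders sum to 4 (valence 4) → 0 H
  atom 5: O, bond orders sum to 2 (valence 2) → 0 H
  atom 6: O, bond orders sum to 2 (valence 2) → 0 H
  atom 7: C, bond orders sum to 1 (valence 4) → 3 H
  atom 8: aromatic c, 2 neighbours → 1 H
  atom 9: aromatic n, 2 neighbours → 0 H
  atom 10: aromatic c, 2 neighbours → 1 H
  atom 11: aromatic c, 3 neighbours → 0 H
  atom 12: C, bond orders sum to 4 (valence 4) → 0 H
  atom 13: O, bond orders sum to 2 (valence 2) → 0 H
  atom 14: N, bond orders sum to 1 (valence 3) → 2 H
Totals → C:8, H:7, Br:1, N:2, O:3.
In Hill order: C8H7BrN2O3.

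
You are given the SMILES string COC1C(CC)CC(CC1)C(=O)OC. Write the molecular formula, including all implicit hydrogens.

C11H20O3

Walk through each heavy atom and fill implicit hydrogens from standard valence (C 4, N 3, O 2, S 2, halogen 1):
  atom 1: C, bond orders sum to 1 (valence 4) → 3 H
  atom 2: O, bond orders sum to 2 (valence 2) → 0 H
  atom 3: C, bond orders sum to 3 (valence 4) → 1 H
  atom 4: C, bond orders sum to 3 (valence 4) → 1 H
  atom 5: C, bond orders sum to 2 (valence 4) → 2 H
  atom 6: C, bond orders sum to 1 (valence 4) → 3 H
  atom 7: C, bond orders sum to 2 (valence 4) → 2 H
  atom 8: C, bond orders sum to 3 (valence 4) → 1 H
  atom 9: C, bond orders sum to 2 (valence 4) → 2 H
  atom 10: C, bond orders sum to 2 (valence 4) → 2 H
  atom 11: C, bond orders sum to 4 (valence 4) → 0 H
  atom 12: O, bond orders sum to 2 (valence 2) → 0 H
  atom 13: O, bond orders sum to 2 (valence 2) → 0 H
  atom 14: C, bond orders sum to 1 (valence 4) → 3 H
Totals → C:11, H:20, O:3.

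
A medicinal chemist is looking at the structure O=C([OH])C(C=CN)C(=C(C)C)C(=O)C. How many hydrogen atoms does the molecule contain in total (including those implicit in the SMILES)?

Walk through each heavy atom and fill implicit hydrogens from standard valence (C 4, N 3, O 2, S 2, halogen 1):
  atom 1: O, bond orders sum to 2 (valence 2) → 0 H
  atom 2: C, bond orders sum to 4 (valence 4) → 0 H
  atom 3: O with explicit H count 1
  atom 4: C, bond orders sum to 3 (valence 4) → 1 H
  atom 5: C, bond orders sum to 3 (valence 4) → 1 H
  atom 6: C, bond orders sum to 3 (valence 4) → 1 H
  atom 7: N, bond orders sum to 1 (valence 3) → 2 H
  atom 8: C, bond orders sum to 4 (valence 4) → 0 H
  atom 9: C, bond orders sum to 4 (valence 4) → 0 H
  atom 10: C, bond orders sum to 1 (valence 4) → 3 H
  atom 11: C, bond orders sum to 1 (valence 4) → 3 H
  atom 12: C, bond orders sum to 4 (valence 4) → 0 H
  atom 13: O, bond orders sum to 2 (valence 2) → 0 H
  atom 14: C, bond orders sum to 1 (valence 4) → 3 H
Total hydrogens: 15.

15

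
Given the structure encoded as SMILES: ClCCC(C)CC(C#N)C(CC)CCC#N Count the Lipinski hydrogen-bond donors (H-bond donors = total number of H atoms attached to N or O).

0

Donors: find every N or O and count the H atoms it carries.
  atom 9 (N): bond orders sum to 3 → 0 H
  atom 16 (N): bond orders sum to 3 → 0 H
Lipinski HBD = 0.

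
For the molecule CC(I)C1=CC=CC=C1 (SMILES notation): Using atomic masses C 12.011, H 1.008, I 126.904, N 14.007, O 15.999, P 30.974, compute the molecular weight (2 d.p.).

First, the molecular formula is C8H9I (counting implicit H from valence).
  C: 8 × 12.011 = 96.088
  H: 9 × 1.008 = 9.072
  I: 1 × 126.904 = 126.904
Sum: 8×12.011 + 9×1.008 + 1×126.904 = 232.064 → 232.06 g/mol.

232.06 g/mol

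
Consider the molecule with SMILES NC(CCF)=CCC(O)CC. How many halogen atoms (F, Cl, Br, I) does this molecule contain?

Halogen atoms appear at heavy-atom position 5 (1×F).
Other groups present: 1 alkene, 1 hydroxyl, 1 primary amine.
Halogen count: 1.

1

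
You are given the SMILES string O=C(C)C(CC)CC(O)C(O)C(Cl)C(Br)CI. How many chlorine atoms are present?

Scan the SMILES for Cl atoms (remember two-letter symbols like Cl and Br are single atoms).
Chlorine count: 1.

1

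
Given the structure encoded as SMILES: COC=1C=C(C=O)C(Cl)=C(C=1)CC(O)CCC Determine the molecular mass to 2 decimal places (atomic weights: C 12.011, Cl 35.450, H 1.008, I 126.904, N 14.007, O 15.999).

256.73 g/mol

First, the molecular formula is C13H17ClO3 (counting implicit H from valence).
  C: 13 × 12.011 = 156.143
  Cl: 1 × 35.450 = 35.450
  H: 17 × 1.008 = 17.136
  O: 3 × 15.999 = 47.997
Sum: 13×12.011 + 1×35.450 + 17×1.008 + 3×15.999 = 256.726 → 256.73 g/mol.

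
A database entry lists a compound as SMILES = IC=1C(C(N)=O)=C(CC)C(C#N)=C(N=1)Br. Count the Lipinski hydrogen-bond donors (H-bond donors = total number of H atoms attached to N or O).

2

Donors: find every N or O and count the H atoms it carries.
  atom 5 (N): bond orders sum to 1 → 2 H
  atom 6 (O): bond orders sum to 2 → 0 H
  atom 12 (N): bond orders sum to 3 → 0 H
  atom 14 (N): bond orders sum to 3 → 0 H
Lipinski HBD = 2.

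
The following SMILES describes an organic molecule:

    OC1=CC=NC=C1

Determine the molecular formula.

Walk through each heavy atom and fill implicit hydrogens from standard valence (C 4, N 3, O 2, S 2, halogen 1):
  atom 1: O, bond orders sum to 1 (valence 2) → 1 H
  atom 2: C, bond orders sum to 4 (valence 4) → 0 H
  atom 3: C, bond orders sum to 3 (valence 4) → 1 H
  atom 4: C, bond orders sum to 3 (valence 4) → 1 H
  atom 5: N, bond orders sum to 3 (valence 3) → 0 H
  atom 6: C, bond orders sum to 3 (valence 4) → 1 H
  atom 7: C, bond orders sum to 3 (valence 4) → 1 H
Totals → C:5, H:5, N:1, O:1.
In Hill order: C5H5NO.

C5H5NO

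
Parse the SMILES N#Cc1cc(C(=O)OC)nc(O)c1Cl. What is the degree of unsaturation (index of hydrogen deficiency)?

Molecular formula: C8H5ClN2O3.
DoU = (2C + 2 + N − H − X) / 2, where X is the halogen count and O/S are ignored.
    = (2·8 + 2 + 2 − 5 − 1) / 2 = 14 / 2 = 7.

7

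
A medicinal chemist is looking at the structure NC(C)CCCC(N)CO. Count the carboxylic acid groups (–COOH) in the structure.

Scan the SMILES for the carboxylic acid motif — none present.
Groups that are present: 1 hydroxyl, 2 primary amine.

0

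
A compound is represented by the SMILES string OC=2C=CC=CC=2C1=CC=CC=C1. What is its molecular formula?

Walk through each heavy atom and fill implicit hydrogens from standard valence (C 4, N 3, O 2, S 2, halogen 1):
  atom 1: O, bond orders sum to 1 (valence 2) → 1 H
  atom 2: C, bond orders sum to 4 (valence 4) → 0 H
  atom 3: C, bond orders sum to 3 (valence 4) → 1 H
  atom 4: C, bond orders sum to 3 (valence 4) → 1 H
  atom 5: C, bond orders sum to 3 (valence 4) → 1 H
  atom 6: C, bond orders sum to 3 (valence 4) → 1 H
  atom 7: C, bond orders sum to 4 (valence 4) → 0 H
  atom 8: C, bond orders sum to 4 (valence 4) → 0 H
  atom 9: C, bond orders sum to 3 (valence 4) → 1 H
  atom 10: C, bond orders sum to 3 (valence 4) → 1 H
  atom 11: C, bond orders sum to 3 (valence 4) → 1 H
  atom 12: C, bond orders sum to 3 (valence 4) → 1 H
  atom 13: C, bond orders sum to 3 (valence 4) → 1 H
Totals → C:12, H:10, O:1.
In Hill order: C12H10O.

C12H10O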